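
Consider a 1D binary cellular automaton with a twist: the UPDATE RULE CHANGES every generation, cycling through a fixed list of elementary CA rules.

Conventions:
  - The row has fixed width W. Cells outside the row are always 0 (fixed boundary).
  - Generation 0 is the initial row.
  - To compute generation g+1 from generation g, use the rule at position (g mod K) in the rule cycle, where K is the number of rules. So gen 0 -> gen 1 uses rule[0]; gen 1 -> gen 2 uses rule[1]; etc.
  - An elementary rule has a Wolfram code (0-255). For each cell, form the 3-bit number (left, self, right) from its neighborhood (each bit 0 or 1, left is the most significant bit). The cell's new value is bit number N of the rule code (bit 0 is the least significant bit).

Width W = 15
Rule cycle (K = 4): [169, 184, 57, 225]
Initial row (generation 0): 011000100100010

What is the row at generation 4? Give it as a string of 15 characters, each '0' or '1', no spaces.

Gen 0: 011000100100010
Gen 1 (rule 169): 010010000001000
Gen 2 (rule 184): 001001000000100
Gen 3 (rule 57): 100100111110011
Gen 4 (rule 225): 000000011110001

Answer: 000000011110001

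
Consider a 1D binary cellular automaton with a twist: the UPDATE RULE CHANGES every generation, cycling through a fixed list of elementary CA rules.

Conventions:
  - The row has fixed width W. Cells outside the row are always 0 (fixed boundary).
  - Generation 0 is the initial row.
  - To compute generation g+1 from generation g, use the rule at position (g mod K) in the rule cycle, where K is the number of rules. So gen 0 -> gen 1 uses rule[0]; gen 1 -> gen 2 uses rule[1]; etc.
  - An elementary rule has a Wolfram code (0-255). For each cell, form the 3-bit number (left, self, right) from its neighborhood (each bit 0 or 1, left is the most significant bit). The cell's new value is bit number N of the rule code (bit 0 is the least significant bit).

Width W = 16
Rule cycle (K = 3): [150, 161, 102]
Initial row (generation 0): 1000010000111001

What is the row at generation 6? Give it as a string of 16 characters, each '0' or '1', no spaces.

Gen 0: 1000010000111001
Gen 1 (rule 150): 1100111001010111
Gen 2 (rule 161): 0000010000101010
Gen 3 (rule 102): 0000110001111110
Gen 4 (rule 150): 0001001010111101
Gen 5 (rule 161): 1100000101011010
Gen 6 (rule 102): 0100001111101110

Answer: 0100001111101110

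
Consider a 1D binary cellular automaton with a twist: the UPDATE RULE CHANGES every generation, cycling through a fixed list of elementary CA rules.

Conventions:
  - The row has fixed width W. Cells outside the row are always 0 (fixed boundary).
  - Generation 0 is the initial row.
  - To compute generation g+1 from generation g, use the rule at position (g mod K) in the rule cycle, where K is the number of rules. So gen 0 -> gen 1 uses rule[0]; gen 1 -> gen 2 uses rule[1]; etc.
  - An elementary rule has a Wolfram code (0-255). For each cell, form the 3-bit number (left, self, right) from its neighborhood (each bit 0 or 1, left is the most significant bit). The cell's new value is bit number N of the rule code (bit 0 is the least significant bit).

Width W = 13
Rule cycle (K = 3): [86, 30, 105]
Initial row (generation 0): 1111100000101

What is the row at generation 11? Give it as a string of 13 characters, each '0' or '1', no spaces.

Gen 0: 1111100000101
Gen 1 (rule 86): 0000110001101
Gen 2 (rule 30): 0001101011001
Gen 3 (rule 105): 1101110111000
Gen 4 (rule 86): 0100010001100
Gen 5 (rule 30): 1110111011010
Gen 6 (rule 105): 1011101111100
Gen 7 (rule 86): 1000100000110
Gen 8 (rule 30): 1101110001101
Gen 9 (rule 105): 1111010101110
Gen 10 (rule 86): 0001010100011
Gen 11 (rule 30): 0011010110110

Answer: 0011010110110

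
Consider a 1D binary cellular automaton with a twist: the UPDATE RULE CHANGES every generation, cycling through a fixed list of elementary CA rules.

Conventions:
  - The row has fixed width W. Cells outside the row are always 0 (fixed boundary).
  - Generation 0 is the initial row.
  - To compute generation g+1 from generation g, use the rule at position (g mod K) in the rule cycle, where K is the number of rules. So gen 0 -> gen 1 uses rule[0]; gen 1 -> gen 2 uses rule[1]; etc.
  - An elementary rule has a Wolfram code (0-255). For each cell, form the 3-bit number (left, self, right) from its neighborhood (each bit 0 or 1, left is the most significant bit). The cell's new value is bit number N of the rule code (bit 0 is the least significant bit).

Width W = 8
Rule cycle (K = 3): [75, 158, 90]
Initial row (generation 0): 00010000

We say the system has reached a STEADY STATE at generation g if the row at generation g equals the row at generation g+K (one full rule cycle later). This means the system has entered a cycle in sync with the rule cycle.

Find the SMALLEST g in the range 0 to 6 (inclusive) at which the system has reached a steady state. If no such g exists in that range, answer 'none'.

Gen 0: 00010000
Gen 1 (rule 75): 11100111
Gen 2 (rule 158): 11011110
Gen 3 (rule 90): 11010011
Gen 4 (rule 75): 11000111
Gen 5 (rule 158): 10101110
Gen 6 (rule 90): 00001011
Gen 7 (rule 75): 11110011
Gen 8 (rule 158): 11101110
Gen 9 (rule 90): 10101011

Answer: none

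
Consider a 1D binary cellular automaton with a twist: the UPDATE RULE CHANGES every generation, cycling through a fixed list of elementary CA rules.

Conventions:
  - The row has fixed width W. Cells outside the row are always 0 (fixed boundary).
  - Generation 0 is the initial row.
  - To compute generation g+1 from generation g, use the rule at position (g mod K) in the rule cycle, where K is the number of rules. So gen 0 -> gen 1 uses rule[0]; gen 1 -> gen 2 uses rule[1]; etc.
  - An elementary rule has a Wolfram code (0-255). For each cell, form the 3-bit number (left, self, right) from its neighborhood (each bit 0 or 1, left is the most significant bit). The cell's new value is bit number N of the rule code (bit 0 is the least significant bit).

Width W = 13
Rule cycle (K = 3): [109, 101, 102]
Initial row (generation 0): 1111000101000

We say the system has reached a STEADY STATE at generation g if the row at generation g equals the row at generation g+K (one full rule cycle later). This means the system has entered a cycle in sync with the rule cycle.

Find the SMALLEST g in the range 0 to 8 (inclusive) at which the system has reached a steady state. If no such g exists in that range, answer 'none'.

Answer: none

Derivation:
Gen 0: 1111000101000
Gen 1 (rule 109): 1001010111011
Gen 2 (rule 101): 1001111001101
Gen 3 (rule 102): 1010001010111
Gen 4 (rule 109): 1110101111101
Gen 5 (rule 101): 0011110000111
Gen 6 (rule 102): 0100010001001
Gen 7 (rule 109): 0101010101001
Gen 8 (rule 101): 0111111111001
Gen 9 (rule 102): 1000000001011
Gen 10 (rule 109): 1011111101111
Gen 11 (rule 101): 1100000110001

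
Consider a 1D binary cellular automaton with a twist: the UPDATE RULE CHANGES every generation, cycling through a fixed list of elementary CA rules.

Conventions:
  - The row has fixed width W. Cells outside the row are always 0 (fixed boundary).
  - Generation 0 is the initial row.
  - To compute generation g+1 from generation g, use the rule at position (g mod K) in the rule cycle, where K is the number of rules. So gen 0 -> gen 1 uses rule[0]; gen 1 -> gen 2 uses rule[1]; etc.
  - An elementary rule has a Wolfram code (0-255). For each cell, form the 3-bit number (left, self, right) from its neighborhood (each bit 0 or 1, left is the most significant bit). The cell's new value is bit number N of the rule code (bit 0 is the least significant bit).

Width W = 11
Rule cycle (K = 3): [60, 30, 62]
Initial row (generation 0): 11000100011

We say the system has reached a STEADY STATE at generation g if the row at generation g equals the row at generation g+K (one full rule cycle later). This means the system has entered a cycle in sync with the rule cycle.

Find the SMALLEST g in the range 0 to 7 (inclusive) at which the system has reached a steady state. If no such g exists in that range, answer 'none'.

Answer: none

Derivation:
Gen 0: 11000100011
Gen 1 (rule 60): 10100110010
Gen 2 (rule 30): 10111101111
Gen 3 (rule 62): 11100011000
Gen 4 (rule 60): 10010010100
Gen 5 (rule 30): 11111110110
Gen 6 (rule 62): 10000001101
Gen 7 (rule 60): 11000001011
Gen 8 (rule 30): 10100011010
Gen 9 (rule 62): 11110110111
Gen 10 (rule 60): 10001101100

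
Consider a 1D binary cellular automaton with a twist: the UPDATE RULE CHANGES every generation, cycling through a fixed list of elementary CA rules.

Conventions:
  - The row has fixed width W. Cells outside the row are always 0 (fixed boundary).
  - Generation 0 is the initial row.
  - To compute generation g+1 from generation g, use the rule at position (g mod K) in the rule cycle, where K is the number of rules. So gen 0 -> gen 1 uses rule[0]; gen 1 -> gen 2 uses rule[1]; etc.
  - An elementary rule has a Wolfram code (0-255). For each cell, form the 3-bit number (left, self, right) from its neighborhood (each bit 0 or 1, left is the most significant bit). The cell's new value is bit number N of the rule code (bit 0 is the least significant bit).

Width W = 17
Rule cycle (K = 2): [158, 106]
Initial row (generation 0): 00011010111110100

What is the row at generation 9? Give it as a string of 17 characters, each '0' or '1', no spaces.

Answer: 11001010111100101

Derivation:
Gen 0: 00011010111110100
Gen 1 (rule 158): 00110010111100110
Gen 2 (rule 106): 01110101100101110
Gen 3 (rule 158): 11100101011101101
Gen 4 (rule 106): 10101010110111110
Gen 5 (rule 158): 10101010100111101
Gen 6 (rule 106): 01010101001100110
Gen 7 (rule 158): 11010101111011101
Gen 8 (rule 106): 11101011001110110
Gen 9 (rule 158): 11001010111100101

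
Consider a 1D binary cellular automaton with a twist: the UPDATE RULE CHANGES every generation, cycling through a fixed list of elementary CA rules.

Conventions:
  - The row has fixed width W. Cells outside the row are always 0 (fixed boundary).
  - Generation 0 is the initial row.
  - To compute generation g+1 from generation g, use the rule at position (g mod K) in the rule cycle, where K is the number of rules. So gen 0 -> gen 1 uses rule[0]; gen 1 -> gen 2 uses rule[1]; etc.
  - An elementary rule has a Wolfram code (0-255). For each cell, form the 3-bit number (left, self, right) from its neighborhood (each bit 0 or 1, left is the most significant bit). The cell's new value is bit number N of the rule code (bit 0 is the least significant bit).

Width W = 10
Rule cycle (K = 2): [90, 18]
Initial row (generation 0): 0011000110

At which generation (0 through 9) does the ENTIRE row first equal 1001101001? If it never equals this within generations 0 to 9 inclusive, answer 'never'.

Gen 0: 0011000110
Gen 1 (rule 90): 0111101111
Gen 2 (rule 18): 1000000000
Gen 3 (rule 90): 0100000000
Gen 4 (rule 18): 1010000000
Gen 5 (rule 90): 0001000000
Gen 6 (rule 18): 0010100000
Gen 7 (rule 90): 0100010000
Gen 8 (rule 18): 1010101000
Gen 9 (rule 90): 0000000100

Answer: never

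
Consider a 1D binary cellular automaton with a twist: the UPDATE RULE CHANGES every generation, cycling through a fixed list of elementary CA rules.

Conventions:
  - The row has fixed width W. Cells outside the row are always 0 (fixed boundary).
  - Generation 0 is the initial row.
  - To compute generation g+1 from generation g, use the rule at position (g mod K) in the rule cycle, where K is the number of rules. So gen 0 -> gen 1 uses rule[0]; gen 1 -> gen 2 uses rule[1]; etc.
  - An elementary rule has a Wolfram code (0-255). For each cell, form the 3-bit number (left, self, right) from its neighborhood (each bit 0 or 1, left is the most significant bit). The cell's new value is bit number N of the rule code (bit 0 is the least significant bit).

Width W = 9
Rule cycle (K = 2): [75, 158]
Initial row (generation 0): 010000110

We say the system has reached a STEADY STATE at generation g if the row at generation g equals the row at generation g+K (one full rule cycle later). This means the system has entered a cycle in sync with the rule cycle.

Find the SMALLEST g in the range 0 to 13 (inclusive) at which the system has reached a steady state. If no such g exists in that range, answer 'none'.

Gen 0: 010000110
Gen 1 (rule 75): 100111110
Gen 2 (rule 158): 111111101
Gen 3 (rule 75): 100000100
Gen 4 (rule 158): 110001110
Gen 5 (rule 75): 110111010
Gen 6 (rule 158): 100110011
Gen 7 (rule 75): 001110111
Gen 8 (rule 158): 011100110
Gen 9 (rule 75): 110101110
Gen 10 (rule 158): 100101101
Gen 11 (rule 75): 001001100
Gen 12 (rule 158): 011111010
Gen 13 (rule 75): 110001000
Gen 14 (rule 158): 101011100
Gen 15 (rule 75): 000010101

Answer: none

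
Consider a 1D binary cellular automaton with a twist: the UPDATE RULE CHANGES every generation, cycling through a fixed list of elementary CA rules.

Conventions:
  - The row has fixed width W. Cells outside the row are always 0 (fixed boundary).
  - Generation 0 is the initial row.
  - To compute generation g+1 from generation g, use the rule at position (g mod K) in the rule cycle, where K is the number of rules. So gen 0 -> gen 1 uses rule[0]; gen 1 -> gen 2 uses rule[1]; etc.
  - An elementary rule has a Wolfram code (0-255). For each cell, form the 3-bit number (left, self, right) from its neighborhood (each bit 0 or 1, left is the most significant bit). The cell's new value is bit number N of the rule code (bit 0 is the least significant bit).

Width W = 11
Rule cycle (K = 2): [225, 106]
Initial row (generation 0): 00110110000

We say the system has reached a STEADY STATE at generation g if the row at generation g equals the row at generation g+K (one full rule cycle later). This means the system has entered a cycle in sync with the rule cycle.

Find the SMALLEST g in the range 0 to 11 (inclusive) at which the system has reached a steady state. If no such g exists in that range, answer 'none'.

Gen 0: 00110110000
Gen 1 (rule 225): 10011010111
Gen 2 (rule 106): 00111101101
Gen 3 (rule 225): 10011110110
Gen 4 (rule 106): 00110011110
Gen 5 (rule 225): 10010001110
Gen 6 (rule 106): 00100011010
Gen 7 (rule 225): 10001001100
Gen 8 (rule 106): 00010011100
Gen 9 (rule 225): 11000001101
Gen 10 (rule 106): 11000011110
Gen 11 (rule 225): 01011001110
Gen 12 (rule 106): 10111011010
Gen 13 (rule 225): 01011101100

Answer: none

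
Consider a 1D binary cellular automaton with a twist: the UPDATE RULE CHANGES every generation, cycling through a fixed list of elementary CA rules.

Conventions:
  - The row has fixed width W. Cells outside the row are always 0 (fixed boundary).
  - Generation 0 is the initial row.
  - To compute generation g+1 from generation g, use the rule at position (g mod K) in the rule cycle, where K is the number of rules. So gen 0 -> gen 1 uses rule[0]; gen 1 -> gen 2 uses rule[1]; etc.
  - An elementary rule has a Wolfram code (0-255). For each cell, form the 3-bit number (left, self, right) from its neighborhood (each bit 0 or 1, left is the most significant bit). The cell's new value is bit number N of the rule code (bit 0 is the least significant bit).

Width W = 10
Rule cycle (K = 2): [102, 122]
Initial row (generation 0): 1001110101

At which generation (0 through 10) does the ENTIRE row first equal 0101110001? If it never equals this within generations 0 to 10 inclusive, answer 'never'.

Gen 0: 1001110101
Gen 1 (rule 102): 1010011111
Gen 2 (rule 122): 0101110001
Gen 3 (rule 102): 1110010011
Gen 4 (rule 122): 1011101111
Gen 5 (rule 102): 1100110001
Gen 6 (rule 122): 1111111010
Gen 7 (rule 102): 0000001110
Gen 8 (rule 122): 0000011011
Gen 9 (rule 102): 0000101101
Gen 10 (rule 122): 0001011110

Answer: 2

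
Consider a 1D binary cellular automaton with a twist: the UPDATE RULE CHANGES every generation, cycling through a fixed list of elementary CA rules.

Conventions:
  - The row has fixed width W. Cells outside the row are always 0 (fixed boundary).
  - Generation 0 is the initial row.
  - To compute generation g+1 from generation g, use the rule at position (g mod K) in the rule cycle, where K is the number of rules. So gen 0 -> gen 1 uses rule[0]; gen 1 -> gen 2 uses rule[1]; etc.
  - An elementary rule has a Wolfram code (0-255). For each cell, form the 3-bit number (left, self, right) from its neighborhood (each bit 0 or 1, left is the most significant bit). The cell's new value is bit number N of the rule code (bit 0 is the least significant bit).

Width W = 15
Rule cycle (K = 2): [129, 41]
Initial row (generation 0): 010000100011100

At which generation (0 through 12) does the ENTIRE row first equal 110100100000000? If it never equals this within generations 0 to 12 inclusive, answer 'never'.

Answer: 2

Derivation:
Gen 0: 010000100011100
Gen 1 (rule 129): 000110001001001
Gen 2 (rule 41): 110100100000000
Gen 3 (rule 129): 000000001111111
Gen 4 (rule 41): 111111101000000
Gen 5 (rule 129): 011111000011111
Gen 6 (rule 41): 010000011010000
Gen 7 (rule 129): 000111000000111
Gen 8 (rule 41): 110100011110100
Gen 9 (rule 129): 000001001100001
Gen 10 (rule 41): 111100001001100
Gen 11 (rule 129): 011001100000001
Gen 12 (rule 41): 010001001111100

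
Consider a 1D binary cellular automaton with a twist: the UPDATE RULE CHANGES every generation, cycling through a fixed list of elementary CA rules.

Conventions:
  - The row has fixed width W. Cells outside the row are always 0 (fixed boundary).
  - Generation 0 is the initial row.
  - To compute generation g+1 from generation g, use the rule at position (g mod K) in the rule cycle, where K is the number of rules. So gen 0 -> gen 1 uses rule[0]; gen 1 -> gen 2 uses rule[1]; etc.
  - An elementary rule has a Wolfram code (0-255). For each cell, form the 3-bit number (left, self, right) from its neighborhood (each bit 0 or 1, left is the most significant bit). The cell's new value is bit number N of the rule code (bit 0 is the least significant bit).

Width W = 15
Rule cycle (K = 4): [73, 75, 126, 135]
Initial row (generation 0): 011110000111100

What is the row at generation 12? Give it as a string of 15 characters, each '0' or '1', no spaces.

Gen 0: 011110000111100
Gen 1 (rule 73): 010010110100101
Gen 2 (rule 75): 100100110001000
Gen 3 (rule 126): 111111111011100
Gen 4 (rule 135): 011111110001001
Gen 5 (rule 73): 010000010100000
Gen 6 (rule 75): 100111100001111
Gen 7 (rule 126): 111100110011001
Gen 8 (rule 135): 011001000100011
Gen 9 (rule 73): 011000010001011
Gen 10 (rule 75): 111011100110011
Gen 11 (rule 126): 101110111111111
Gen 12 (rule 135): 100100011111110

Answer: 100100011111110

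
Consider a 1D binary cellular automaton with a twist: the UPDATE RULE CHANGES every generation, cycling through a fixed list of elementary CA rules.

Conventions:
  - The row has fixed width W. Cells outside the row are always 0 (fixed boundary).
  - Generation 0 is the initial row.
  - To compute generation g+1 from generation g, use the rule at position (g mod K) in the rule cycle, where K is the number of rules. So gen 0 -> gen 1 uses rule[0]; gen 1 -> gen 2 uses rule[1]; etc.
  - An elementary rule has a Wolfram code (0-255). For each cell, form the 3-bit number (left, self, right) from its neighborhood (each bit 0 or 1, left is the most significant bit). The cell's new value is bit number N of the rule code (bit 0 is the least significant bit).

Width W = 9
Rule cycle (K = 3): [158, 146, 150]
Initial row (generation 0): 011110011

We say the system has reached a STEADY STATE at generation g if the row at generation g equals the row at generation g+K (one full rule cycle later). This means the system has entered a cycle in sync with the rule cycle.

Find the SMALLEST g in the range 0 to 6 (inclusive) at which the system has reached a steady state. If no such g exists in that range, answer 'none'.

Answer: 5

Derivation:
Gen 0: 011110011
Gen 1 (rule 158): 111101110
Gen 2 (rule 146): 011000101
Gen 3 (rule 150): 100101101
Gen 4 (rule 158): 111101001
Gen 5 (rule 146): 011000110
Gen 6 (rule 150): 100101001
Gen 7 (rule 158): 111101111
Gen 8 (rule 146): 011000110
Gen 9 (rule 150): 100101001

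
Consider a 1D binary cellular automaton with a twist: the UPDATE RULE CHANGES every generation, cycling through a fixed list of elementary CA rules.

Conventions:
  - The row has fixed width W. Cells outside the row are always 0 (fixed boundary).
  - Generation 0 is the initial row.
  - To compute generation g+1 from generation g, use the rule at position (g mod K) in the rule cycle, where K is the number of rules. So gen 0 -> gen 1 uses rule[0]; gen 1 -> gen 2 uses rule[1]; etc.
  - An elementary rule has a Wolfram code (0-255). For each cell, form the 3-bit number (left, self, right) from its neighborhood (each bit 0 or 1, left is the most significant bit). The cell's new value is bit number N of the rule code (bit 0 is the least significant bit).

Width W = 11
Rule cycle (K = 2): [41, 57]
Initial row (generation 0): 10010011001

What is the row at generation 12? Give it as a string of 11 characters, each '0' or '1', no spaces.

Answer: 00110111111

Derivation:
Gen 0: 10010011001
Gen 1 (rule 41): 00000010000
Gen 2 (rule 57): 11111001111
Gen 3 (rule 41): 10000001000
Gen 4 (rule 57): 01111100111
Gen 5 (rule 41): 01000000100
Gen 6 (rule 57): 00111110011
Gen 7 (rule 41): 10100000010
Gen 8 (rule 57): 01011111001
Gen 9 (rule 41): 00110000000
Gen 10 (rule 57): 10101111111
Gen 11 (rule 41): 01011000000
Gen 12 (rule 57): 00110111111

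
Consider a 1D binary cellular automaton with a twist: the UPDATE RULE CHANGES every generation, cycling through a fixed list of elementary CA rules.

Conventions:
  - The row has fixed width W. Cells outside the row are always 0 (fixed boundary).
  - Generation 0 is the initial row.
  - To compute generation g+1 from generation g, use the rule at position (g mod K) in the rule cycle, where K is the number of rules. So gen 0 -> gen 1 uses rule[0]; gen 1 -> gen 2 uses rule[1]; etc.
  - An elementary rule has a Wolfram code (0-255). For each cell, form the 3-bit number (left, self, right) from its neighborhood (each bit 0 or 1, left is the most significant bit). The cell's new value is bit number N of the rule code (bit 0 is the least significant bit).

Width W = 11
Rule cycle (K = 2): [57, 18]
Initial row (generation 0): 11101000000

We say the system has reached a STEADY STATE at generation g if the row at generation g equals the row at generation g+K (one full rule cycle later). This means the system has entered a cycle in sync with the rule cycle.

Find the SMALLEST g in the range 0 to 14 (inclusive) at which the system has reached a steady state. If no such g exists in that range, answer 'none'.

Gen 0: 11101000000
Gen 1 (rule 57): 10010111111
Gen 2 (rule 18): 01100000000
Gen 3 (rule 57): 01011111111
Gen 4 (rule 18): 10000000000
Gen 5 (rule 57): 01111111111
Gen 6 (rule 18): 10000000000
Gen 7 (rule 57): 01111111111
Gen 8 (rule 18): 10000000000
Gen 9 (rule 57): 01111111111
Gen 10 (rule 18): 10000000000
Gen 11 (rule 57): 01111111111
Gen 12 (rule 18): 10000000000
Gen 13 (rule 57): 01111111111
Gen 14 (rule 18): 10000000000
Gen 15 (rule 57): 01111111111
Gen 16 (rule 18): 10000000000

Answer: 4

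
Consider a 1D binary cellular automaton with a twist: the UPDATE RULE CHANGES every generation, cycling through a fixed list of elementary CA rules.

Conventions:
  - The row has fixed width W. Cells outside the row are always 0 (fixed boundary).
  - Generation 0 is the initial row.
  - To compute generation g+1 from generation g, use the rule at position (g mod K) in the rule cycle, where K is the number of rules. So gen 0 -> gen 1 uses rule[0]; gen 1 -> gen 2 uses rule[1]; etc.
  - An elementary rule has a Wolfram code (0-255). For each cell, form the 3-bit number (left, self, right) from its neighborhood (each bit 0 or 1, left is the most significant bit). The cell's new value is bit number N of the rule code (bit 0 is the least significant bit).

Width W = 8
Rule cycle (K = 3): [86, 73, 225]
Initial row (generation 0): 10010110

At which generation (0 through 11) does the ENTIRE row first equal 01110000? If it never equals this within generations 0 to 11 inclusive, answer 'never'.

Gen 0: 10010110
Gen 1 (rule 86): 11110011
Gen 2 (rule 73): 10010011
Gen 3 (rule 225): 00000001
Gen 4 (rule 86): 00000011
Gen 5 (rule 73): 11111011
Gen 6 (rule 225): 01111101
Gen 7 (rule 86): 10000101
Gen 8 (rule 73): 00110000
Gen 9 (rule 225): 10010111
Gen 10 (rule 86): 11110001
Gen 11 (rule 73): 10010100

Answer: never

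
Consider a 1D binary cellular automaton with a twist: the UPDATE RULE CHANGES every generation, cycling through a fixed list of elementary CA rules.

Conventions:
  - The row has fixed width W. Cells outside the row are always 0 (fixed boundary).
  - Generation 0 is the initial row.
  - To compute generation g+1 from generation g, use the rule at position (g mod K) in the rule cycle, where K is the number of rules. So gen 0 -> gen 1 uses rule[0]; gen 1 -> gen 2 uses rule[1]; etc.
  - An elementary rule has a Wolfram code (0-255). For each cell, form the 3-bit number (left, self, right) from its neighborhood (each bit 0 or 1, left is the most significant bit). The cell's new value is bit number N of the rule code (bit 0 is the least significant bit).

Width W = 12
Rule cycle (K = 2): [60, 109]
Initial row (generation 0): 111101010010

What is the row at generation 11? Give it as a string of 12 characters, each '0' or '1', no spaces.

Answer: 110100100001

Derivation:
Gen 0: 111101010010
Gen 1 (rule 60): 100011111011
Gen 2 (rule 109): 101010001111
Gen 3 (rule 60): 111111001000
Gen 4 (rule 109): 100001001011
Gen 5 (rule 60): 110001101110
Gen 6 (rule 109): 110101111010
Gen 7 (rule 60): 101111000111
Gen 8 (rule 109): 111001010101
Gen 9 (rule 60): 100101111111
Gen 10 (rule 109): 100111000001
Gen 11 (rule 60): 110100100001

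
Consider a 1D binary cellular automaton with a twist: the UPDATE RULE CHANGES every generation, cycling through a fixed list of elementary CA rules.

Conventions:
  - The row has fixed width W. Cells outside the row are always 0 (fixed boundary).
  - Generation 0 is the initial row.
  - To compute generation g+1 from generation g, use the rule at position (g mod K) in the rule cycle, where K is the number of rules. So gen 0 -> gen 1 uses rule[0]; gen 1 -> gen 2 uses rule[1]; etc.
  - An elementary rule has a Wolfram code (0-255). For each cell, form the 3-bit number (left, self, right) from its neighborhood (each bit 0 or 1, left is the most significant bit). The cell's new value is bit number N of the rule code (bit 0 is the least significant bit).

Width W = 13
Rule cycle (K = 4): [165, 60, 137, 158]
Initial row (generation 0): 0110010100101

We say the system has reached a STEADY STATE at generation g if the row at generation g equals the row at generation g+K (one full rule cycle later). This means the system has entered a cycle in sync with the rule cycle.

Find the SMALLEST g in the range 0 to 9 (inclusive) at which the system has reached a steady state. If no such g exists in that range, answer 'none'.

Gen 0: 0110010100101
Gen 1 (rule 165): 0000011100111
Gen 2 (rule 60): 0000010010100
Gen 3 (rule 137): 1111000000001
Gen 4 (rule 158): 1110100000011
Gen 5 (rule 165): 0101101111000
Gen 6 (rule 60): 0111011000100
Gen 7 (rule 137): 0110010010001
Gen 8 (rule 158): 1101111111011
Gen 9 (rule 165): 0010111110100
Gen 10 (rule 60): 0011100001110
Gen 11 (rule 137): 1011001101100
Gen 12 (rule 158): 1010111001010
Gen 13 (rule 165): 1111010001110

Answer: none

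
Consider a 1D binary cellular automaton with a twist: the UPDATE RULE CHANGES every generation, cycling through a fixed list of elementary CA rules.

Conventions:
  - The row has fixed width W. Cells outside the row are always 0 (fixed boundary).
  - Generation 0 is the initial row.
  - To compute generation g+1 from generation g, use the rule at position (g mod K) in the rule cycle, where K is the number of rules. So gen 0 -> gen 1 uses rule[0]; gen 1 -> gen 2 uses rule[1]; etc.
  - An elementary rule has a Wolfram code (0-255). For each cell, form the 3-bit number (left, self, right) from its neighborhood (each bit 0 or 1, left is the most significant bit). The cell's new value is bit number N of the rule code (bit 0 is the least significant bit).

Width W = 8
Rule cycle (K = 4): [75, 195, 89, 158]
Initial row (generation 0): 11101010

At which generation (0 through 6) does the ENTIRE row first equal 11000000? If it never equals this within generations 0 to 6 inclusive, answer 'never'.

Gen 0: 11101010
Gen 1 (rule 75): 10100000
Gen 2 (rule 195): 00001111
Gen 3 (rule 89): 11101001
Gen 4 (rule 158): 11001111
Gen 5 (rule 75): 11011001
Gen 6 (rule 195): 01001010

Answer: never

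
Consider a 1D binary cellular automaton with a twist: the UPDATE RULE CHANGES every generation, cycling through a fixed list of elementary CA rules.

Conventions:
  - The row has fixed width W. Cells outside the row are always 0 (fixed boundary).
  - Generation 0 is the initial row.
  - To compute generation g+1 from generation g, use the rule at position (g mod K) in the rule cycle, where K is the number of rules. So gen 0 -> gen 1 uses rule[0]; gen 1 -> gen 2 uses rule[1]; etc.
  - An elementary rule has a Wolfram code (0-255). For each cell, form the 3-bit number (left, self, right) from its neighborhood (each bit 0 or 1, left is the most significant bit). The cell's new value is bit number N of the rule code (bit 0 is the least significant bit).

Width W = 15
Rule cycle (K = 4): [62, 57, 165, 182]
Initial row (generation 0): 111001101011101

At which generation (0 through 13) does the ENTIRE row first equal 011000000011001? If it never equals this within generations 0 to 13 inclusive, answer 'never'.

Answer: 10

Derivation:
Gen 0: 111001101011101
Gen 1 (rule 62): 100111011110011
Gen 2 (rule 57): 010100110001010
Gen 3 (rule 165): 011100000101110
Gen 4 (rule 182): 101010001110101
Gen 5 (rule 62): 111111011001111
Gen 6 (rule 57): 100000110101000
Gen 7 (rule 165): 101110001111011
Gen 8 (rule 182): 110101010110100
Gen 9 (rule 62): 101111111101110
Gen 10 (rule 57): 011000000011001
Gen 11 (rule 165): 000011111000001
Gen 12 (rule 182): 000101110100011
Gen 13 (rule 62): 001111001110110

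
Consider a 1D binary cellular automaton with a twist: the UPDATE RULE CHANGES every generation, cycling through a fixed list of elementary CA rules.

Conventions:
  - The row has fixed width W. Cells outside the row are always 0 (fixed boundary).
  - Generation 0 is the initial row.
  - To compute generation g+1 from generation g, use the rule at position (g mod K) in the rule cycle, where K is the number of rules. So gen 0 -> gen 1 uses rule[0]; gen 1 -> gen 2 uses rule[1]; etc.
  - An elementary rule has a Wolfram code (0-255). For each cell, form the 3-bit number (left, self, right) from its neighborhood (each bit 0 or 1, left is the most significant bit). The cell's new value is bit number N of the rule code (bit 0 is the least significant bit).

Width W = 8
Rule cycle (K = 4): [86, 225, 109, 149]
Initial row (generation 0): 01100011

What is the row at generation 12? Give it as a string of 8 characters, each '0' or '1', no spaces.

Gen 0: 01100011
Gen 1 (rule 86): 10110101
Gen 2 (rule 225): 01011010
Gen 3 (rule 109): 01111110
Gen 4 (rule 149): 00111101
Gen 5 (rule 86): 01000101
Gen 6 (rule 225): 00010010
Gen 7 (rule 109): 11010010
Gen 8 (rule 149): 00011011
Gen 9 (rule 86): 00101001
Gen 10 (rule 225): 10010000
Gen 11 (rule 109): 10010111
Gen 12 (rule 149): 11010010

Answer: 11010010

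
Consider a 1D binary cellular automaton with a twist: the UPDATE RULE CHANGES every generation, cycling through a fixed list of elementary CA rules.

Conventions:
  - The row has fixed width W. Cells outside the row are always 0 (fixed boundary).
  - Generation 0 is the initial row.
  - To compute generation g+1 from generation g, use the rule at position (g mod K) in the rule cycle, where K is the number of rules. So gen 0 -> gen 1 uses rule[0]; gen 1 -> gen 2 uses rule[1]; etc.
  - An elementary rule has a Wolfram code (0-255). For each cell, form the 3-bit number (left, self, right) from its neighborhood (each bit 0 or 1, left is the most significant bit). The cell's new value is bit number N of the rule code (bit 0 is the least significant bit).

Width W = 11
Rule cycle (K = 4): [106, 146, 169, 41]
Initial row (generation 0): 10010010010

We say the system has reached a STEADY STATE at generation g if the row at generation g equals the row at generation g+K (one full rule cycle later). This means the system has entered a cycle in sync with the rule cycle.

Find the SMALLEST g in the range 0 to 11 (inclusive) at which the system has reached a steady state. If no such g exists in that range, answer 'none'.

Gen 0: 10010010010
Gen 1 (rule 106): 00100100100
Gen 2 (rule 146): 01011011010
Gen 3 (rule 169): 00110110100
Gen 4 (rule 41): 10101101001
Gen 5 (rule 106): 01011110010
Gen 6 (rule 146): 10001101101
Gen 7 (rule 169): 00101011010
Gen 8 (rule 41): 10010110100
Gen 9 (rule 106): 00101111000
Gen 10 (rule 146): 01000110100
Gen 11 (rule 169): 00010101001
Gen 12 (rule 41): 11001010000
Gen 13 (rule 106): 11010100000
Gen 14 (rule 146): 00000010000
Gen 15 (rule 169): 11111000111

Answer: none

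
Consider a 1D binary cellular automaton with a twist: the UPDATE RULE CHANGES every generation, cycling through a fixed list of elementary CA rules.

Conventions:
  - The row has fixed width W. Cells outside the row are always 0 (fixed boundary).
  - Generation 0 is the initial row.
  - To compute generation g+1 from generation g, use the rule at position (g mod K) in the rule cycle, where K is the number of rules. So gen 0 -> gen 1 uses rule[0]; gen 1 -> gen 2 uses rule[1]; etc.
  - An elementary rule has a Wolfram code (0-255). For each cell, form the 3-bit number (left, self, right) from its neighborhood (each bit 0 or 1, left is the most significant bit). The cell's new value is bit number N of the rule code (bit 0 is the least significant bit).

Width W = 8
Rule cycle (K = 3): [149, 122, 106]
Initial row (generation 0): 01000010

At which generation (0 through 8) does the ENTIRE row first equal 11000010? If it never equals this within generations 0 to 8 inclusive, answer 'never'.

Gen 0: 01000010
Gen 1 (rule 149): 01111011
Gen 2 (rule 122): 11001111
Gen 3 (rule 106): 11011001
Gen 4 (rule 149): 00000101
Gen 5 (rule 122): 00001010
Gen 6 (rule 106): 00010100
Gen 7 (rule 149): 11010111
Gen 8 (rule 122): 11101101

Answer: never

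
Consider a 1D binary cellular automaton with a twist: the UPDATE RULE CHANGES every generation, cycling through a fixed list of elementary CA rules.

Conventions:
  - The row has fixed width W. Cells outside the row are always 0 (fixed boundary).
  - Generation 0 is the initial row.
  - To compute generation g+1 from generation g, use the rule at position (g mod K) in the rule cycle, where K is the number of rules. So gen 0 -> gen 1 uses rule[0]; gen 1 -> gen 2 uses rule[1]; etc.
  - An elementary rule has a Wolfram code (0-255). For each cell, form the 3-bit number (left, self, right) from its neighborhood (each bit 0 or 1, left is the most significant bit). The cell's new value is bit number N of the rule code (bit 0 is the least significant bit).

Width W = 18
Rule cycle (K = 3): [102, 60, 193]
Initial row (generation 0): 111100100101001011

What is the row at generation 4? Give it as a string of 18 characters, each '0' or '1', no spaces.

Answer: 010101011110110011

Derivation:
Gen 0: 111100100101001011
Gen 1 (rule 102): 000101101111011101
Gen 2 (rule 60): 000111011000110011
Gen 3 (rule 193): 110011001010010001
Gen 4 (rule 102): 010101011110110011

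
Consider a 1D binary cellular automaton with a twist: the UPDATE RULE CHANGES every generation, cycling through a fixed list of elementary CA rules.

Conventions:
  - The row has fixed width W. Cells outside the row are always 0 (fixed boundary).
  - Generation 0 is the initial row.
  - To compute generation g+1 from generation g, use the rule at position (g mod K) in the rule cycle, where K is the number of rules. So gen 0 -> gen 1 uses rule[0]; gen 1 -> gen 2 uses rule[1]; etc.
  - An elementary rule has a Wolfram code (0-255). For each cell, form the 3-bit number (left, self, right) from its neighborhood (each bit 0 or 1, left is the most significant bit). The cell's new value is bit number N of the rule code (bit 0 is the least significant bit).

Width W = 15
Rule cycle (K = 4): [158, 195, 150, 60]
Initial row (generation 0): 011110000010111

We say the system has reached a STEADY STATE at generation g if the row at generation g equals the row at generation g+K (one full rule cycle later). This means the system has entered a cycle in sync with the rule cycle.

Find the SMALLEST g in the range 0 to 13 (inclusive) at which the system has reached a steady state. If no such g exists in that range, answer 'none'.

Answer: none

Derivation:
Gen 0: 011110000010111
Gen 1 (rule 158): 111101000110110
Gen 2 (rule 195): 011100011010010
Gen 3 (rule 150): 101010100011111
Gen 4 (rule 60): 111111110010000
Gen 5 (rule 158): 111111101111000
Gen 6 (rule 195): 011111100111011
Gen 7 (rule 150): 101111011010000
Gen 8 (rule 60): 111000110111000
Gen 9 (rule 158): 110101100110100
Gen 10 (rule 195): 010000101010001
Gen 11 (rule 150): 111001101011011
Gen 12 (rule 60): 100101011110110
Gen 13 (rule 158): 111101011100101
Gen 14 (rule 195): 011100001101000
Gen 15 (rule 150): 101010010001100
Gen 16 (rule 60): 111111011001010
Gen 17 (rule 158): 111110010111011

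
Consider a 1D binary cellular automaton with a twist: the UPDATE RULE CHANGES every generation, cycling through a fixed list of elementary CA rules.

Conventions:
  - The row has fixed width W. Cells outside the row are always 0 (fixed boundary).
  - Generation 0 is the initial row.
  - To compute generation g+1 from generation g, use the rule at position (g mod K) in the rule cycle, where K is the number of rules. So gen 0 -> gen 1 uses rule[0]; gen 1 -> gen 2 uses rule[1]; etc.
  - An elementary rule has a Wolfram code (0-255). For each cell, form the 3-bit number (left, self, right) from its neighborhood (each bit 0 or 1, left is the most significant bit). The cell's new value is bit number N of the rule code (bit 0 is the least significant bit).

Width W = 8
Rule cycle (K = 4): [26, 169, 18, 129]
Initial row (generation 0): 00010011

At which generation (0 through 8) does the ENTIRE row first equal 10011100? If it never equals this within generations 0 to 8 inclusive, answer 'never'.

Gen 0: 00010011
Gen 1 (rule 26): 00101110
Gen 2 (rule 169): 10011100
Gen 3 (rule 18): 01100010
Gen 4 (rule 129): 00001000
Gen 5 (rule 26): 00010100
Gen 6 (rule 169): 11001001
Gen 7 (rule 18): 00110110
Gen 8 (rule 129): 10000000

Answer: 2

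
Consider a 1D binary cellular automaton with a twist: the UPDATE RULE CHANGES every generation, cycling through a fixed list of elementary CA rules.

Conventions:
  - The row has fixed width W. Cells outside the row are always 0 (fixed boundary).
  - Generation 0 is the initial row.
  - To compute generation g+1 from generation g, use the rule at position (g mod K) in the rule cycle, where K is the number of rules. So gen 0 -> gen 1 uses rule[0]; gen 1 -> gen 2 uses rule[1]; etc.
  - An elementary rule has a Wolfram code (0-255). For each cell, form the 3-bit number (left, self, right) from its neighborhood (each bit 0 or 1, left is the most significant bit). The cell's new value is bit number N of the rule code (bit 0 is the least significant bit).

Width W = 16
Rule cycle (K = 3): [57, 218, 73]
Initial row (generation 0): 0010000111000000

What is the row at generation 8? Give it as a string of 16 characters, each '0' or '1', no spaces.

Gen 0: 0010000111000000
Gen 1 (rule 57): 1001110100111111
Gen 2 (rule 218): 0111110011111111
Gen 3 (rule 73): 0100010010000001
Gen 4 (rule 57): 0011001001111100
Gen 5 (rule 218): 0111110111111110
Gen 6 (rule 73): 0100010100000010
Gen 7 (rule 57): 0011001011111001
Gen 8 (rule 218): 0111110011111110

Answer: 0111110011111110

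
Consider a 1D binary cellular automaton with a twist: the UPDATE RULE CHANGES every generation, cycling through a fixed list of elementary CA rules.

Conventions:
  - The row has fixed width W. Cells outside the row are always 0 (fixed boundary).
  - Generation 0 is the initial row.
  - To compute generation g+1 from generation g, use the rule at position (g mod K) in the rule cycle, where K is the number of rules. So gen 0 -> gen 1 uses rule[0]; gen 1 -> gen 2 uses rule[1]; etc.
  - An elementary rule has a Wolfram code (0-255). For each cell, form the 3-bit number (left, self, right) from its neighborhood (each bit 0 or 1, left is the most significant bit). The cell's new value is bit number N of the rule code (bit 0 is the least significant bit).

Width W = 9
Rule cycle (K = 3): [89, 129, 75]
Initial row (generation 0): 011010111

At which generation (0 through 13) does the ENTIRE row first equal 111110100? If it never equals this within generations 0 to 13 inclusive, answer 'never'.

Gen 0: 011010111
Gen 1 (rule 89): 011000101
Gen 2 (rule 129): 000010000
Gen 3 (rule 75): 111100111
Gen 4 (rule 89): 100110101
Gen 5 (rule 129): 000000000
Gen 6 (rule 75): 111111111
Gen 7 (rule 89): 100000001
Gen 8 (rule 129): 001111100
Gen 9 (rule 75): 111000101
Gen 10 (rule 89): 101110000
Gen 11 (rule 129): 000100111
Gen 12 (rule 75): 111001101
Gen 13 (rule 89): 101101100

Answer: never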